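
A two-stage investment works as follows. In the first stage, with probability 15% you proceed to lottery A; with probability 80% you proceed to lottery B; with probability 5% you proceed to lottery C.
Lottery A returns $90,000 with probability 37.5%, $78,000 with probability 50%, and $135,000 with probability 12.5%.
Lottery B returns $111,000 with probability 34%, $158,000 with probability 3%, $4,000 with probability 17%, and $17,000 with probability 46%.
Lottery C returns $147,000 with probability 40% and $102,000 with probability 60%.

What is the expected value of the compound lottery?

$60,227.75

EV(A) = 0.375 × 90000 + 0.5 × 78000 + 0.125 × 135000 = 33750 + 39000 + 16875 = 89625
EV(B) = 0.34 × 111000 + 0.03 × 158000 + 0.17 × 4000 + 0.46 × 17000 = 37740 + 4740 + 680 + 7820 = 50980
EV(C) = 0.4 × 147000 + 0.6 × 102000 = 58800 + 61200 = 120000
Overall = 0.15 × 89625 + 0.8 × 50980 + 0.05 × 120000 = 13443.75 + 40784 + 6000 = 60227.75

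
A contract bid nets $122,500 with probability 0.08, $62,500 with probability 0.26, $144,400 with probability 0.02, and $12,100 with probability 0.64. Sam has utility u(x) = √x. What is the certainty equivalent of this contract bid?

E[u] = 0.08·√122500 + 0.26·√62500 + 0.02·√144400 + 0.64·√12100 = 0.08·350 + 0.26·250 + 0.02·380 + 0.64·110 = 171
CE = (171)² = 29241

$29,241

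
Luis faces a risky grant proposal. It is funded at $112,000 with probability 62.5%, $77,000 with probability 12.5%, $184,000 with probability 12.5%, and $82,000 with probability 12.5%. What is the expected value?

EV = 0.625 × 112000 + 0.125 × 77000 + 0.125 × 184000 + 0.125 × 82000 = 70000 + 9625 + 23000 + 10250 = 112875

$112,875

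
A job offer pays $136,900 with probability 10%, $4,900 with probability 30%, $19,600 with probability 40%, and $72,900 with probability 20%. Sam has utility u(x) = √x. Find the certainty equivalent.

E[u] = 0.1·√136900 + 0.3·√4900 + 0.4·√19600 + 0.2·√72900 = 0.1·370 + 0.3·70 + 0.4·140 + 0.2·270 = 168
CE = (168)² = 28224

$28,224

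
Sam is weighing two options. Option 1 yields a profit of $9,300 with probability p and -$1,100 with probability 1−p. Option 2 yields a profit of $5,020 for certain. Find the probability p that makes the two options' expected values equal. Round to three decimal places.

p = 0.588

p·9300 + (1−p)·(-1100) = 5020
10400p − 1100 = 5020
p = (5020 + 1100) / 10400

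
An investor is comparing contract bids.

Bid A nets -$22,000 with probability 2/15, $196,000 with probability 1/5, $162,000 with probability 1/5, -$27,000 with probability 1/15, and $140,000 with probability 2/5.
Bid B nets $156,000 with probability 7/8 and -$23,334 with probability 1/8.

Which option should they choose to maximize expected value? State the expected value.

Bid A = 2/15 × (-22000) + 1/5 × 196000 + 1/5 × 162000 + 1/15 × (-27000) + 2/5 × 140000 = -2933.3333 + 39200 + 32400 − 1800 + 56000 = 122866.6667
Bid B = 7/8 × 156000 + 1/8 × (-23334) = 136500 − 2916.75 = 133583.25

Bid B ($133,583.25)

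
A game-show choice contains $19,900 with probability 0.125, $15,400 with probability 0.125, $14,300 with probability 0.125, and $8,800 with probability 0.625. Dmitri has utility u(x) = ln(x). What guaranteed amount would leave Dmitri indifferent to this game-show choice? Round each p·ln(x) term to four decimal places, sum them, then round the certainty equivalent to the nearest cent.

E[u] = 0.125·ln(19900) + 0.125·ln(15400) + 0.125·ln(14300) + 0.625·ln(8800) = 1.2373 + 1.2053 + 1.1960 + 5.6766 = 9.3152
CE = e^9.3152 ≈ 11105.55

$11,105.55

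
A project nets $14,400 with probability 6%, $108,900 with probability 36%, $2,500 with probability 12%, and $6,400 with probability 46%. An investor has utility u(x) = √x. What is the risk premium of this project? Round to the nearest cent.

$14,818.56

E[u] = 0.06·√14400 + 0.36·√108900 + 0.12·√2500 + 0.46·√6400 = 0.06·120 + 0.36·330 + 0.12·50 + 0.46·80 = 168.8
CE = (168.8)² = 28493.44
Risk premium = EV − CE = 43312 − 28493.44 = 14818.56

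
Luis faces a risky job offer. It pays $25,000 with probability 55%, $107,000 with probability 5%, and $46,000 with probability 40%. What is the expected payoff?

$37,500

EV = 0.55 × 25000 + 0.05 × 107000 + 0.4 × 46000 = 13750 + 5350 + 18400 = 37500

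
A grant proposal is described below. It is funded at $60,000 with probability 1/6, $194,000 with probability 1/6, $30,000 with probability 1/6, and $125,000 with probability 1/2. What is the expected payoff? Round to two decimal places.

$109,833.33

EV = 1/6 × 60000 + 1/6 × 194000 + 1/6 × 30000 + 1/2 × 125000 = 10000 + 32333.3333 + 5000 + 62500 = 109833.3333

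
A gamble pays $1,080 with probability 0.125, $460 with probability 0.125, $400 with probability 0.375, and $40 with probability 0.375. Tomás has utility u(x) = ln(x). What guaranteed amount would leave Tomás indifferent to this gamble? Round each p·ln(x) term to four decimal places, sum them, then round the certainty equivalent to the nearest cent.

$194.34

E[u] = 0.125·ln(1080) + 0.125·ln(460) + 0.375·ln(400) + 0.375·ln(40) = 0.8731 + 0.7664 + 2.2468 + 1.3833 = 5.2696
CE = e^5.2696 ≈ 194.34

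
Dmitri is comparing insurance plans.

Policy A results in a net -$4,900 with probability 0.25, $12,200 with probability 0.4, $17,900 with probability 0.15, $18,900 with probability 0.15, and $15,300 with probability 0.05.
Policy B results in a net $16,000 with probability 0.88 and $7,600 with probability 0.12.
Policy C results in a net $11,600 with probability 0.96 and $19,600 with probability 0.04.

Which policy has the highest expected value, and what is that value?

Policy B ($14,992)

Policy A = 0.25 × (-4900) + 0.4 × 12200 + 0.15 × 17900 + 0.15 × 18900 + 0.05 × 15300 = -1225 + 4880 + 2685 + 2835 + 765 = 9940
Policy B = 0.88 × 16000 + 0.12 × 7600 = 14080 + 912 = 14992
Policy C = 0.96 × 11600 + 0.04 × 19600 = 11136 + 784 = 11920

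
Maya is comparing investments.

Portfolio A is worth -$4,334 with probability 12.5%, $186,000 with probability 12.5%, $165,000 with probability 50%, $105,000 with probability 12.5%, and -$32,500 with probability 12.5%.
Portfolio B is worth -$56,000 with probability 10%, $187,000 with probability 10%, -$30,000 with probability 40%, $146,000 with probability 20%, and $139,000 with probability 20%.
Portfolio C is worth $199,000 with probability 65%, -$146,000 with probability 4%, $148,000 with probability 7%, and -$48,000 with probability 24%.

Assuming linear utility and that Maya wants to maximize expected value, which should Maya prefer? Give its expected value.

Portfolio C ($122,350)

Portfolio A = 0.125 × (-4334) + 0.125 × 186000 + 0.5 × 165000 + 0.125 × 105000 + 0.125 × (-32500) = -541.75 + 23250 + 82500 + 13125 − 4062.5 = 114270.75
Portfolio B = 0.1 × (-56000) + 0.1 × 187000 + 0.4 × (-30000) + 0.2 × 146000 + 0.2 × 139000 = -5600 + 18700 − 12000 + 29200 + 27800 = 58100
Portfolio C = 0.65 × 199000 + 0.04 × (-146000) + 0.07 × 148000 + 0.24 × (-48000) = 129350 − 5840 + 10360 − 11520 = 122350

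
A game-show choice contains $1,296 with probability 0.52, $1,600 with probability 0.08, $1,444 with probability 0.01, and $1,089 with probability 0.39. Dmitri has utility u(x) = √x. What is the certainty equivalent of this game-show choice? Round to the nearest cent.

$1,236.93

E[u] = 0.52·√1296 + 0.08·√1600 + 0.01·√1444 + 0.39·√1089 = 0.52·36 + 0.08·40 + 0.01·38 + 0.39·33 = 35.17
CE = (35.17)² = 1236.9289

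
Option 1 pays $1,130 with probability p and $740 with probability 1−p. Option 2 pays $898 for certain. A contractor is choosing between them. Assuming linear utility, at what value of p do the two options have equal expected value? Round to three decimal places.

p = 0.405

p·1130 + (1−p)·740 = 898
390p + 740 = 898
p = (898 − 740) / 390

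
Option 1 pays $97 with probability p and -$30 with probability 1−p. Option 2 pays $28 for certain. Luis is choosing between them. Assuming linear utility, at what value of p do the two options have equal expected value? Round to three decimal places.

p·97 + (1−p)·(-30) = 28
127p − 30 = 28
p = (28 + 30) / 127

p = 0.457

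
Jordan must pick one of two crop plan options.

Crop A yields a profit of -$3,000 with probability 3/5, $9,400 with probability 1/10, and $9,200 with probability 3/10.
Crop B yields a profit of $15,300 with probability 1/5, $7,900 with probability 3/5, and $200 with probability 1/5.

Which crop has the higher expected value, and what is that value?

Crop A = 3/5 × (-3000) + 1/10 × 9400 + 3/10 × 9200 = -1800 + 940 + 2760 = 1900
Crop B = 1/5 × 15300 + 3/5 × 7900 + 1/5 × 200 = 3060 + 4740 + 40 = 7840

Crop B ($7,840)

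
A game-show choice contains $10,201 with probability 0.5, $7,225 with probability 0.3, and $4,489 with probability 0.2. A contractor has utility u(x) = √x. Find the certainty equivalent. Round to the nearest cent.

$7,992.36

E[u] = 0.5·√10201 + 0.3·√7225 + 0.2·√4489 = 0.5·101 + 0.3·85 + 0.2·67 = 89.4
CE = (89.4)² = 7992.36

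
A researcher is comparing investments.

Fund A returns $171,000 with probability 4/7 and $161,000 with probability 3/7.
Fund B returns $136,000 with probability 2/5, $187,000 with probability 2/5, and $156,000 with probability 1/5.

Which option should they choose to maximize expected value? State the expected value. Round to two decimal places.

Fund A = 4/7 × 171000 + 3/7 × 161000 = 97714.2857 + 69000 = 166714.2857
Fund B = 2/5 × 136000 + 2/5 × 187000 + 1/5 × 156000 = 54400 + 74800 + 31200 = 160400

Fund A ($166,714.29)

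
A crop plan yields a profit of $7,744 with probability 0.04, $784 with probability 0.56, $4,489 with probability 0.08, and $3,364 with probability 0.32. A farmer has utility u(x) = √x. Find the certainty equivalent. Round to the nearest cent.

E[u] = 0.04·√7744 + 0.56·√784 + 0.08·√4489 + 0.32·√3364 = 0.04·88 + 0.56·28 + 0.08·67 + 0.32·58 = 43.12
CE = (43.12)² = 1859.3344

$1,859.33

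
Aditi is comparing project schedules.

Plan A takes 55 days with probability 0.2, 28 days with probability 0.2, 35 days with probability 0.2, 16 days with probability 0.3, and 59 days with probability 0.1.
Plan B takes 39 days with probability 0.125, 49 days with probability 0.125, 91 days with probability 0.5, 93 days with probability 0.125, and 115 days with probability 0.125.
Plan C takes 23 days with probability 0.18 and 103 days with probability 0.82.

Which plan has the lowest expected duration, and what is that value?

Plan A = 0.2 × 55 + 0.2 × 28 + 0.2 × 35 + 0.3 × 16 + 0.1 × 59 = 11 + 5.6 + 7 + 4.8 + 5.9 = 34.3
Plan B = 0.125 × 39 + 0.125 × 49 + 0.5 × 91 + 0.125 × 93 + 0.125 × 115 = 4.875 + 6.125 + 45.5 + 11.625 + 14.375 = 82.5
Plan C = 0.18 × 23 + 0.82 × 103 = 4.14 + 84.46 = 88.6

Plan A (34.3 days)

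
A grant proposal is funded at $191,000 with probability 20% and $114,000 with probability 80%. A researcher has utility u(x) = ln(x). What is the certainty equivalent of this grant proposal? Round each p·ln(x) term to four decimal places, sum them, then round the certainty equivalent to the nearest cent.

E[u] = 0.2·ln(191000) + 0.8·ln(114000) = 2.4320 + 9.3152 = 11.7472
CE = e^11.7472 ≈ 126399.15

$126,399.15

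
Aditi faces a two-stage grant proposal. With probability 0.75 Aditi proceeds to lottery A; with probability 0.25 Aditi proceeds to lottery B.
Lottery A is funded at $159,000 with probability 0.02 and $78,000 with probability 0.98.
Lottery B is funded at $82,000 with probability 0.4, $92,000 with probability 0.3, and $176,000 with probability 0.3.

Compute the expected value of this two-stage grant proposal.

EV(A) = 0.02 × 159000 + 0.98 × 78000 = 3180 + 76440 = 79620
EV(B) = 0.4 × 82000 + 0.3 × 92000 + 0.3 × 176000 = 32800 + 27600 + 52800 = 113200
Overall = 0.75 × 79620 + 0.25 × 113200 = 59715 + 28300 = 88015

$88,015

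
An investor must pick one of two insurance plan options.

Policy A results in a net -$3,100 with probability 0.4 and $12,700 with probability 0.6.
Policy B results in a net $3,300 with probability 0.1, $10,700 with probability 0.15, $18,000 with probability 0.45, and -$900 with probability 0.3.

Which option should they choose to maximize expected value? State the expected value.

Policy A = 0.4 × (-3100) + 0.6 × 12700 = -1240 + 7620 = 6380
Policy B = 0.1 × 3300 + 0.15 × 10700 + 0.45 × 18000 + 0.3 × (-900) = 330 + 1605 + 8100 − 270 = 9765

Policy B ($9,765)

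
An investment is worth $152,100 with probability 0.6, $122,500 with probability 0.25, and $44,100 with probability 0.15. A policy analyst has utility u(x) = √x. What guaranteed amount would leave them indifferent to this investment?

$124,609

E[u] = 0.6·√152100 + 0.25·√122500 + 0.15·√44100 = 0.6·390 + 0.25·350 + 0.15·210 = 353
CE = (353)² = 124609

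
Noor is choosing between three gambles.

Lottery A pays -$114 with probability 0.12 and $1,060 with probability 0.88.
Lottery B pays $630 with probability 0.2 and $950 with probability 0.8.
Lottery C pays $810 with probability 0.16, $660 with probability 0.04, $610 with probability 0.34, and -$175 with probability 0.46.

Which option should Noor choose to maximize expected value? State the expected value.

Lottery A ($919.12)

Lottery A = 0.12 × (-114) + 0.88 × 1060 = -13.68 + 932.8 = 919.12
Lottery B = 0.2 × 630 + 0.8 × 950 = 126 + 760 = 886
Lottery C = 0.16 × 810 + 0.04 × 660 + 0.34 × 610 + 0.46 × (-175) = 129.6 + 26.4 + 207.4 − 80.5 = 282.9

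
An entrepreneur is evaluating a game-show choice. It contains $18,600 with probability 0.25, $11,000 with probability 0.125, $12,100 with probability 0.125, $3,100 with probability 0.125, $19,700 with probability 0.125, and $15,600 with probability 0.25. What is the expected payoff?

$14,287.50

EV = 0.25 × 18600 + 0.125 × 11000 + 0.125 × 12100 + 0.125 × 3100 + 0.125 × 19700 + 0.25 × 15600 = 4650 + 1375 + 1512.5 + 387.5 + 2462.5 + 3900 = 14287.5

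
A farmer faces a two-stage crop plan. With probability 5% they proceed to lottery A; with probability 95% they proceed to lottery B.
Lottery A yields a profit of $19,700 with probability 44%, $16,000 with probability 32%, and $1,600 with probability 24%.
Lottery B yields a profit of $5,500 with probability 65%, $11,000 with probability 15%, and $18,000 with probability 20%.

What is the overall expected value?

$9,092.35

EV(A) = 0.44 × 19700 + 0.32 × 16000 + 0.24 × 1600 = 8668 + 5120 + 384 = 14172
EV(B) = 0.65 × 5500 + 0.15 × 11000 + 0.2 × 18000 = 3575 + 1650 + 3600 = 8825
Overall = 0.05 × 14172 + 0.95 × 8825 = 708.6 + 8383.75 = 9092.35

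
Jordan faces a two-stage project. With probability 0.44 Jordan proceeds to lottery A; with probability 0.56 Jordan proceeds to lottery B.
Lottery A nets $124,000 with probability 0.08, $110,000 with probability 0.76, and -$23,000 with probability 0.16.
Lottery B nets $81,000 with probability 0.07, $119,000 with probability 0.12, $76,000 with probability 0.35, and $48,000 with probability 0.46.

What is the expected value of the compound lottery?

EV(A) = 0.08 × 124000 + 0.76 × 110000 + 0.16 × (-23000) = 9920 + 83600 − 3680 = 89840
EV(B) = 0.07 × 81000 + 0.12 × 119000 + 0.35 × 76000 + 0.46 × 48000 = 5670 + 14280 + 26600 + 22080 = 68630
Overall = 0.44 × 89840 + 0.56 × 68630 = 39529.6 + 38432.8 = 77962.4

$77,962.40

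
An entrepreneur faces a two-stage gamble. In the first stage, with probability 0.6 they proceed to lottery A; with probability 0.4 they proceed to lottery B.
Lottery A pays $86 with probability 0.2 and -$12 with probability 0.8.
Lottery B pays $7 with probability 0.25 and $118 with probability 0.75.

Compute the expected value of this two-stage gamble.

$40.66

EV(A) = 0.2 × 86 + 0.8 × (-12) = 17.2 − 9.6 = 7.6
EV(B) = 0.25 × 7 + 0.75 × 118 = 1.75 + 88.5 = 90.25
Overall = 0.6 × 7.6 + 0.4 × 90.25 = 4.56 + 36.1 = 40.66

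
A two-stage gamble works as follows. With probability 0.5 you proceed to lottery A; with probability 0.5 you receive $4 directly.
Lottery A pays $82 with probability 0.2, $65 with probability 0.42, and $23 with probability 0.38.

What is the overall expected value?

$28.22

EV(A) = 0.2 × 82 + 0.42 × 65 + 0.38 × 23 = 16.4 + 27.3 + 8.74 = 52.44
Branch B: 4 (certain)
Overall = 0.5 × 52.44 + 0.5 × 4 = 26.22 + 2 = 28.22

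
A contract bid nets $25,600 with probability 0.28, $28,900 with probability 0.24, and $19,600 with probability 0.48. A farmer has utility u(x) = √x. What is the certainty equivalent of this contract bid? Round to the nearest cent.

E[u] = 0.28·√25600 + 0.24·√28900 + 0.48·√19600 = 0.28·160 + 0.24·170 + 0.48·140 = 152.8
CE = (152.8)² = 23347.84

$23,347.84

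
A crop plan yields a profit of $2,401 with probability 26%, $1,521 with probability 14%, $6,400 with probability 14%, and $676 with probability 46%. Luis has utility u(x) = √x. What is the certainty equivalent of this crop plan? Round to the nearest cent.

E[u] = 0.26·√2401 + 0.14·√1521 + 0.14·√6400 + 0.46·√676 = 0.26·49 + 0.14·39 + 0.14·80 + 0.46·26 = 41.36
CE = (41.36)² = 1710.6496

$1,710.65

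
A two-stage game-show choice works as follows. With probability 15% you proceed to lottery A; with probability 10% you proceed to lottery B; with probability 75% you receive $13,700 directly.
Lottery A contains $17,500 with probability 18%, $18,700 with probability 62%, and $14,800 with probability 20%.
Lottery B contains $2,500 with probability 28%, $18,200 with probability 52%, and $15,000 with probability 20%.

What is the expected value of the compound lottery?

$14,247

EV(A) = 0.18 × 17500 + 0.62 × 18700 + 0.2 × 14800 = 3150 + 11594 + 2960 = 17704
EV(B) = 0.28 × 2500 + 0.52 × 18200 + 0.2 × 15000 = 700 + 9464 + 3000 = 13164
Branch C: 13700 (certain)
Overall = 0.15 × 17704 + 0.1 × 13164 + 0.75 × 13700 = 2655.6 + 1316.4 + 10275 = 14247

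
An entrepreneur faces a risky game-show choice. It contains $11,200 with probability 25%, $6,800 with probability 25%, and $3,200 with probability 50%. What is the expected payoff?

$6,100

EV = 0.25 × 11200 + 0.25 × 6800 + 0.5 × 3200 = 2800 + 1700 + 1600 = 6100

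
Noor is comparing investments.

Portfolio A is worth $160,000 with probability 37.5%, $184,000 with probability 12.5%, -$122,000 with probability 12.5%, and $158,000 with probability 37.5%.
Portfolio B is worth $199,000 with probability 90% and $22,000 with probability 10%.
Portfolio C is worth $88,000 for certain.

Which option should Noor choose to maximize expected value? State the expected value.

Portfolio B ($181,300)

Portfolio A = 0.375 × 160000 + 0.125 × 184000 + 0.125 × (-122000) + 0.375 × 158000 = 60000 + 23000 − 15250 + 59250 = 127000
Portfolio B = 0.9 × 199000 + 0.1 × 22000 = 179100 + 2200 = 181300
Portfolio C: 88000 (certain)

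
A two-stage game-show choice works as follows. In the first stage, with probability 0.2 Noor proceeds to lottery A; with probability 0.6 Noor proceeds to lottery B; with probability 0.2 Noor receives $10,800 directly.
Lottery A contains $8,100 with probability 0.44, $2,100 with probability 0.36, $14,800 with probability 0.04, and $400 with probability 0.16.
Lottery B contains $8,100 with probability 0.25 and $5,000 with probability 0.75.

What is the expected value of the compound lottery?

$6,620.20

EV(A) = 0.44 × 8100 + 0.36 × 2100 + 0.04 × 14800 + 0.16 × 400 = 3564 + 756 + 592 + 64 = 4976
EV(B) = 0.25 × 8100 + 0.75 × 5000 = 2025 + 3750 = 5775
Branch C: 10800 (certain)
Overall = 0.2 × 4976 + 0.6 × 5775 + 0.2 × 10800 = 995.2 + 3465 + 2160 = 6620.2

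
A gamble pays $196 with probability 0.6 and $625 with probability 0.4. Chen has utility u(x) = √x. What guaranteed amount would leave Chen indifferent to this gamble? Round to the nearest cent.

E[u] = 0.6·√196 + 0.4·√625 = 0.6·14 + 0.4·25 = 18.4
CE = (18.4)² = 338.56

$338.56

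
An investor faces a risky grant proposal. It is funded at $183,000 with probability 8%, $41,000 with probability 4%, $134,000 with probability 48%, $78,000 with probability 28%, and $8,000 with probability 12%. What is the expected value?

$103,400

EV = 0.08 × 183000 + 0.04 × 41000 + 0.48 × 134000 + 0.28 × 78000 + 0.12 × 8000 = 14640 + 1640 + 64320 + 21840 + 960 = 103400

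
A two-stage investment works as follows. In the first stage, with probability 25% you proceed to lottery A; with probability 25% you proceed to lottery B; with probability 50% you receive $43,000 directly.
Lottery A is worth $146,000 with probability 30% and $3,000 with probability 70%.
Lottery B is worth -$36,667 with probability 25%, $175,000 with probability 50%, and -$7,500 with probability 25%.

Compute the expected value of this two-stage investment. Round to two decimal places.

EV(A) = 0.3 × 146000 + 0.7 × 3000 = 43800 + 2100 = 45900
EV(B) = 0.25 × (-36667) + 0.5 × 175000 + 0.25 × (-7500) = -9166.75 + 87500 − 1875 = 76458.25
Branch C: 43000 (certain)
Overall = 0.25 × 45900 + 0.25 × 76458.25 + 0.5 × 43000 = 11475 + 19114.5625 + 21500 = 52089.5625

$52,089.56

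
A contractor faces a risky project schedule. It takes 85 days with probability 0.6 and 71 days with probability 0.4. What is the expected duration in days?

EV = 0.6 × 85 + 0.4 × 71 = 51 + 28.4 = 79.4

79.4 days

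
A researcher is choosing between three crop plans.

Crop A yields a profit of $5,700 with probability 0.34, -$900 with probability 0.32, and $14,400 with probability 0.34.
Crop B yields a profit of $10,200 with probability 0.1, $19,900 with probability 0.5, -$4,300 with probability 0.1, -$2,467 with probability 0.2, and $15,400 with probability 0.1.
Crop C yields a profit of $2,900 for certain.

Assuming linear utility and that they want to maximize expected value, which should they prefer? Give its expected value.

Crop B ($11,586.60)

Crop A = 0.34 × 5700 + 0.32 × (-900) + 0.34 × 14400 = 1938 − 288 + 4896 = 6546
Crop B = 0.1 × 10200 + 0.5 × 19900 + 0.1 × (-4300) + 0.2 × (-2467) + 0.1 × 15400 = 1020 + 9950 − 430 − 493.4 + 1540 = 11586.6
Crop C: 2900 (certain)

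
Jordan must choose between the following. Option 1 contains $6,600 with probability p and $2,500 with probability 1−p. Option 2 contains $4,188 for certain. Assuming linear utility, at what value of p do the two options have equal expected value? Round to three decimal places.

p·6600 + (1−p)·2500 = 4188
4100p + 2500 = 4188
p = (4188 − 2500) / 4100

p = 0.412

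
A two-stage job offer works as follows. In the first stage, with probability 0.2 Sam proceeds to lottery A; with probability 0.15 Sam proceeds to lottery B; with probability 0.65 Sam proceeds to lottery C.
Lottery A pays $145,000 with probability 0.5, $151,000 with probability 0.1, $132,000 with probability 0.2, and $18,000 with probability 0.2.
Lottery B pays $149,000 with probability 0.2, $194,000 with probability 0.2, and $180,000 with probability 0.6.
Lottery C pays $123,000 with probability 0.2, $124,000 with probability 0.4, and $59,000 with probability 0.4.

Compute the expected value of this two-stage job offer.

EV(A) = 0.5 × 145000 + 0.1 × 151000 + 0.2 × 132000 + 0.2 × 18000 = 72500 + 15100 + 26400 + 3600 = 117600
EV(B) = 0.2 × 149000 + 0.2 × 194000 + 0.6 × 180000 = 29800 + 38800 + 108000 = 176600
EV(C) = 0.2 × 123000 + 0.4 × 124000 + 0.4 × 59000 = 24600 + 49600 + 23600 = 97800
Overall = 0.2 × 117600 + 0.15 × 176600 + 0.65 × 97800 = 23520 + 26490 + 63570 = 113580

$113,580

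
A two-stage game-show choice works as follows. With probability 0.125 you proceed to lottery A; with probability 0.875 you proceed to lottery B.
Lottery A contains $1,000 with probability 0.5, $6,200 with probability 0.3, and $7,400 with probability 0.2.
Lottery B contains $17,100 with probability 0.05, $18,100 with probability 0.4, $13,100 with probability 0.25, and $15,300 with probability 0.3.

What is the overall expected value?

$14,445

EV(A) = 0.5 × 1000 + 0.3 × 6200 + 0.2 × 7400 = 500 + 1860 + 1480 = 3840
EV(B) = 0.05 × 17100 + 0.4 × 18100 + 0.25 × 13100 + 0.3 × 15300 = 855 + 7240 + 3275 + 4590 = 15960
Overall = 0.125 × 3840 + 0.875 × 15960 = 480 + 13965 = 14445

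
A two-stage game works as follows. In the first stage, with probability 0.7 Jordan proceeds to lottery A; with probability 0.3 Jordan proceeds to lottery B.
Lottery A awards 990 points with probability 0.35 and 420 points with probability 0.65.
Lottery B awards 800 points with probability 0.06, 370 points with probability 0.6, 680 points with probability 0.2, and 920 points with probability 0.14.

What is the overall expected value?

EV(A) = 0.35 × 990 + 0.65 × 420 = 346.5 + 273 = 619.5
EV(B) = 0.06 × 800 + 0.6 × 370 + 0.2 × 680 + 0.14 × 920 = 48 + 222 + 136 + 128.8 = 534.8
Overall = 0.7 × 619.5 + 0.3 × 534.8 = 433.65 + 160.44 = 594.09

594.09 points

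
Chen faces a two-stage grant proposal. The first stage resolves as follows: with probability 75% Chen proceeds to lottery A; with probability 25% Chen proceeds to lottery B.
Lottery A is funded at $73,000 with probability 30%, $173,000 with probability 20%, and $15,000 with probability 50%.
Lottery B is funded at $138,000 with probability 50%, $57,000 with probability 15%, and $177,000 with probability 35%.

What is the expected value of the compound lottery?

$82,875

EV(A) = 0.3 × 73000 + 0.2 × 173000 + 0.5 × 15000 = 21900 + 34600 + 7500 = 64000
EV(B) = 0.5 × 138000 + 0.15 × 57000 + 0.35 × 177000 = 69000 + 8550 + 61950 = 139500
Overall = 0.75 × 64000 + 0.25 × 139500 = 48000 + 34875 = 82875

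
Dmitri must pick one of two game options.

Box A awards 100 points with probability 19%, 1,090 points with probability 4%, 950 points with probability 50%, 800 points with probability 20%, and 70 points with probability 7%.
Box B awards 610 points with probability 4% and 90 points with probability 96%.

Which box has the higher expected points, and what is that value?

Box A = 0.19 × 100 + 0.04 × 1090 + 0.5 × 950 + 0.2 × 800 + 0.07 × 70 = 19 + 43.6 + 475 + 160 + 4.9 = 702.5
Box B = 0.04 × 610 + 0.96 × 90 = 24.4 + 86.4 = 110.8

Box A (702.5 points)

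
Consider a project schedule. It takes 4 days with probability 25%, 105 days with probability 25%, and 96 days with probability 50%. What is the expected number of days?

EV = 0.25 × 4 + 0.25 × 105 + 0.5 × 96 = 1 + 26.25 + 48 = 75.25

75.25 days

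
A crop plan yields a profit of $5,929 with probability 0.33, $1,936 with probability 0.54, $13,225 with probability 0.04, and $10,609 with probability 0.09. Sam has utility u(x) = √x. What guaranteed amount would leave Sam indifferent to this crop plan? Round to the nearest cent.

$3,974.04

E[u] = 0.33·√5929 + 0.54·√1936 + 0.04·√13225 + 0.09·√10609 = 0.33·77 + 0.54·44 + 0.04·115 + 0.09·103 = 63.04
CE = (63.04)² = 3974.0416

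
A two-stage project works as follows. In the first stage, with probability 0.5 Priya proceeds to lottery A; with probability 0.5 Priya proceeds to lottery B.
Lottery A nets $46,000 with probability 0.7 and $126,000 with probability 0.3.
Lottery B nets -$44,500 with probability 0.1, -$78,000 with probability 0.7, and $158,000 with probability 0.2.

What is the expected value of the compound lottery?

EV(A) = 0.7 × 46000 + 0.3 × 126000 = 32200 + 37800 = 70000
EV(B) = 0.1 × (-44500) + 0.7 × (-78000) + 0.2 × 158000 = -4450 − 54600 + 31600 = -27450
Overall = 0.5 × 70000 + 0.5 × (-27450) = 35000 − 13725 = 21275

$21,275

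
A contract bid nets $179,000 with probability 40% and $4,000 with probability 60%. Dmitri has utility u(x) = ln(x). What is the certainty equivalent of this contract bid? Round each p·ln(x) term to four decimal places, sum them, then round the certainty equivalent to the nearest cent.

$18,297.14

E[u] = 0.4·ln(179000) + 0.6·ln(4000) = 4.8381 + 4.9764 = 9.8145
CE = e^9.8145 ≈ 18297.14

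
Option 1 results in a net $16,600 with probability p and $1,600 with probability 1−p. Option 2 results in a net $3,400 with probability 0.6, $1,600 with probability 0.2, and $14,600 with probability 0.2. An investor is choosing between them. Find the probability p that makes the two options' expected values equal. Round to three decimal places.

EV(Option 2) = 0.6 × 3400 + 0.2 × 1600 + 0.2 × 14600 = 2040 + 320 + 2920 = 5280
p·16600 + (1−p)·1600 = 5280
15000p + 1600 = 5280
p = (5280 − 1600) / 15000

p = 0.245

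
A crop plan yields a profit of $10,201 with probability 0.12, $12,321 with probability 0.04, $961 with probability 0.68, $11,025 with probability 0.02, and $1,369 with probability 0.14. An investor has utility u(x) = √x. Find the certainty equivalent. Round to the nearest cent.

E[u] = 0.12·√10201 + 0.04·√12321 + 0.68·√961 + 0.02·√11025 + 0.14·√1369 = 0.12·101 + 0.04·111 + 0.68·31 + 0.02·105 + 0.14·37 = 44.92
CE = (44.92)² = 2017.8064

$2,017.81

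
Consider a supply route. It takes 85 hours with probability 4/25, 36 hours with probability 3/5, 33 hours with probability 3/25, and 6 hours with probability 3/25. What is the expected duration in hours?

39.88 hours

EV = 4/25 × 85 + 3/5 × 36 + 3/25 × 33 + 3/25 × 6 = 13.6 + 21.6 + 3.96 + 0.72 = 39.88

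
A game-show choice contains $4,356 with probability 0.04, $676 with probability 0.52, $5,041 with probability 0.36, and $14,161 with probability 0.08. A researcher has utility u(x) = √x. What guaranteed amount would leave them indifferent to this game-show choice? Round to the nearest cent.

$2,625.54

E[u] = 0.04·√4356 + 0.52·√676 + 0.36·√5041 + 0.08·√14161 = 0.04·66 + 0.52·26 + 0.36·71 + 0.08·119 = 51.24
CE = (51.24)² = 2625.5376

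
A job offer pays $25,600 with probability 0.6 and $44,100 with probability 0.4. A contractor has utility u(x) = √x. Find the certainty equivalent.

$32,400

E[u] = 0.6·√25600 + 0.4·√44100 = 0.6·160 + 0.4·210 = 180
CE = (180)² = 32400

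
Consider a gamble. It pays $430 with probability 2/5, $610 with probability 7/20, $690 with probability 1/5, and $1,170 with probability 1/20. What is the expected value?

EV = 2/5 × 430 + 7/20 × 610 + 1/5 × 690 + 1/20 × 1170 = 172 + 213.5 + 138 + 58.5 = 582

$582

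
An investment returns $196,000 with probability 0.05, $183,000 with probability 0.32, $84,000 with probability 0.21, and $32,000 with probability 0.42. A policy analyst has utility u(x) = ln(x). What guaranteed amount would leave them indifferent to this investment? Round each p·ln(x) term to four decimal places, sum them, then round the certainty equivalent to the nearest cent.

E[u] = 0.05·ln(196000) + 0.32·ln(183000) + 0.21·ln(84000) + 0.42·ln(32000) = 0.6093 + 3.8775 + 2.3811 + 4.3569 = 11.2248
CE = e^11.2248 ≈ 74966.75

$74,966.75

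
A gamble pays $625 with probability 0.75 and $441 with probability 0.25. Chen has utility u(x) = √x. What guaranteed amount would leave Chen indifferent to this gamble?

E[u] = 0.75·√625 + 0.25·√441 = 0.75·25 + 0.25·21 = 24
CE = (24)² = 576

$576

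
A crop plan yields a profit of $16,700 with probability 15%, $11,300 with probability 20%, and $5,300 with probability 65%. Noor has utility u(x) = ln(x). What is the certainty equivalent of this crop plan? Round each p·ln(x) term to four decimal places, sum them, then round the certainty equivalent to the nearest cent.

E[u] = 0.15·ln(16700) + 0.2·ln(11300) + 0.65·ln(5300) = 1.4585 + 1.8665 + 5.5741 = 8.8991
CE = e^8.8991 ≈ 7325.38

$7,325.38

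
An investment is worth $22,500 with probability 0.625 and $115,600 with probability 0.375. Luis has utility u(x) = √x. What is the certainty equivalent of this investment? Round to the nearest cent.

$48,951.56

E[u] = 0.625·√22500 + 0.375·√115600 = 0.625·150 + 0.375·340 = 221.25
CE = (221.25)² = 48951.5625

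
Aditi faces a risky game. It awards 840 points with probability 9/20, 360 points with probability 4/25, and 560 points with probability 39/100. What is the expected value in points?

654 points

EV = 9/20 × 840 + 4/25 × 360 + 39/100 × 560 = 378 + 57.6 + 218.4 = 654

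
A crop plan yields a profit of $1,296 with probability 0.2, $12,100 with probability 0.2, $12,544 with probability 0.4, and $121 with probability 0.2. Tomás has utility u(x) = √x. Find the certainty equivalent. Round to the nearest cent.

$5,806.44

E[u] = 0.2·√1296 + 0.2·√12100 + 0.4·√12544 + 0.2·√121 = 0.2·36 + 0.2·110 + 0.4·112 + 0.2·11 = 76.2
CE = (76.2)² = 5806.44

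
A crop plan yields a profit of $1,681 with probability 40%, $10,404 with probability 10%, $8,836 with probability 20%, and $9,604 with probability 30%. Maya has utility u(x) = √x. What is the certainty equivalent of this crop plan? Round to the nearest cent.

E[u] = 0.4·√1681 + 0.1·√10404 + 0.2·√8836 + 0.3·√9604 = 0.4·41 + 0.1·102 + 0.2·94 + 0.3·98 = 74.8
CE = (74.8)² = 5595.04

$5,595.04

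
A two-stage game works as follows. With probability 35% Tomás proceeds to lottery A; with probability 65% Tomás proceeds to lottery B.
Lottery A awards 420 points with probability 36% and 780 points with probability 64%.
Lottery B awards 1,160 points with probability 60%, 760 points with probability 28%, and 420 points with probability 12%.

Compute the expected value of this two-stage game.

EV(A) = 0.36 × 420 + 0.64 × 780 = 151.2 + 499.2 = 650.4
EV(B) = 0.6 × 1160 + 0.28 × 760 + 0.12 × 420 = 696 + 212.8 + 50.4 = 959.2
Overall = 0.35 × 650.4 + 0.65 × 959.2 = 227.64 + 623.48 = 851.12

851.12 points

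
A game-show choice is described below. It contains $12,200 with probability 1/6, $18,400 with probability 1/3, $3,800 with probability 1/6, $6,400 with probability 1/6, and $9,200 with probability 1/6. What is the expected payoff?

EV = 1/6 × 12200 + 1/3 × 18400 + 1/6 × 3800 + 1/6 × 6400 + 1/6 × 9200 = 2033.3333 + 6133.3333 + 633.3333 + 1066.6667 + 1533.3333 = 11400

$11,400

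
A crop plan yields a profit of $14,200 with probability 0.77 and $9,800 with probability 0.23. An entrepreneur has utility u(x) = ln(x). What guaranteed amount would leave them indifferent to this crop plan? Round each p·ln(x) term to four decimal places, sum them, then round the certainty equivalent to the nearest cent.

E[u] = 0.77·ln(14200) + 0.23·ln(9800) = 7.3620 + 2.1137 = 9.4757
CE = e^9.4757 ≈ 13039.00

$13,039.00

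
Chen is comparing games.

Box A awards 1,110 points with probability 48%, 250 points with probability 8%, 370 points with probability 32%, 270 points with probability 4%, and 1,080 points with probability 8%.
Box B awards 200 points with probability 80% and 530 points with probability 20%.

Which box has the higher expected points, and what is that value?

Box A (768.4 points)

Box A = 0.48 × 1110 + 0.08 × 250 + 0.32 × 370 + 0.04 × 270 + 0.08 × 1080 = 532.8 + 20 + 118.4 + 10.8 + 86.4 = 768.4
Box B = 0.8 × 200 + 0.2 × 530 = 160 + 106 = 266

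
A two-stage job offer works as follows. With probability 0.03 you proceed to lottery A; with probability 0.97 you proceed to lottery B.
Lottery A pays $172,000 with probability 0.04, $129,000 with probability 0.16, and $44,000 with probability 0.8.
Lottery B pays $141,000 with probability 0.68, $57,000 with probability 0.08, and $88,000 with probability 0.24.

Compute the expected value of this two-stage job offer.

$119,794.80

EV(A) = 0.04 × 172000 + 0.16 × 129000 + 0.8 × 44000 = 6880 + 20640 + 35200 = 62720
EV(B) = 0.68 × 141000 + 0.08 × 57000 + 0.24 × 88000 = 95880 + 4560 + 21120 = 121560
Overall = 0.03 × 62720 + 0.97 × 121560 = 1881.6 + 117913.2 = 119794.8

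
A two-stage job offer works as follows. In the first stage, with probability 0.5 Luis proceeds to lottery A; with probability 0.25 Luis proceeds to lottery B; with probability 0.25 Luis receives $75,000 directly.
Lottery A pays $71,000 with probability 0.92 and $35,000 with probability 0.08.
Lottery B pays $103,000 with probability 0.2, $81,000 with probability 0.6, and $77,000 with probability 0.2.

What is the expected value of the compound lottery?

$73,960

EV(A) = 0.92 × 71000 + 0.08 × 35000 = 65320 + 2800 = 68120
EV(B) = 0.2 × 103000 + 0.6 × 81000 + 0.2 × 77000 = 20600 + 48600 + 15400 = 84600
Branch C: 75000 (certain)
Overall = 0.5 × 68120 + 0.25 × 84600 + 0.25 × 75000 = 34060 + 21150 + 18750 = 73960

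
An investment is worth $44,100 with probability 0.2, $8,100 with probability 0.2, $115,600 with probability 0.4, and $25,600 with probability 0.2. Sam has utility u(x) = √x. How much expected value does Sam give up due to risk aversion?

$9,816

E[u] = 0.2·√44100 + 0.2·√8100 + 0.4·√115600 + 0.2·√25600 = 0.2·210 + 0.2·90 + 0.4·340 + 0.2·160 = 228
CE = (228)² = 51984
Risk premium = EV − CE = 61800 − 51984 = 9816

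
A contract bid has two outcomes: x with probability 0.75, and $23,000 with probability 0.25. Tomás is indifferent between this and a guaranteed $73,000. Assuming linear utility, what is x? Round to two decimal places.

x = $89,666.67

0.75·x + 0.25·23000 = 73000
0.75·x = 73000 − 5750 = 67250
x = 67250 / 0.75 = 89666.6667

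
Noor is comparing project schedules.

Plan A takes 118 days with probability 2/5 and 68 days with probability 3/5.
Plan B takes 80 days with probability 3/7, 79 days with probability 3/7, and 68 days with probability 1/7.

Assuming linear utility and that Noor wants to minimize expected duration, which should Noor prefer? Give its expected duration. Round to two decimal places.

Plan B (77.86 days)

Plan A = 2/5 × 118 + 3/5 × 68 = 47.2 + 40.8 = 88
Plan B = 3/7 × 80 + 3/7 × 79 + 1/7 × 68 = 34.2857 + 33.8571 + 9.7143 = 77.8571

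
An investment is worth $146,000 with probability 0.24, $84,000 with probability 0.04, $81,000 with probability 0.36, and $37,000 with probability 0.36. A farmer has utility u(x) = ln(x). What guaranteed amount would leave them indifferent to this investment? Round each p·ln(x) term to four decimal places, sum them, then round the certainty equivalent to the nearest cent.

E[u] = 0.24·ln(146000) + 0.04·ln(84000) + 0.36·ln(81000) + 0.36·ln(37000) = 2.8539 + 0.4535 + 4.0688 + 3.7867 = 11.1629
CE = e^11.1629 ≈ 70467.01

$70,467.01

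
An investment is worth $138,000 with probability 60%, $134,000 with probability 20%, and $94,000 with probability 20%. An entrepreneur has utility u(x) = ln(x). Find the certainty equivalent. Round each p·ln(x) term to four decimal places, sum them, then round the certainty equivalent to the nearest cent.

E[u] = 0.6·ln(138000) + 0.2·ln(134000) + 0.2·ln(94000) = 7.1010 + 2.3611 + 2.2902 = 11.7523
CE = e^11.7523 ≈ 127045.43

$127,045.43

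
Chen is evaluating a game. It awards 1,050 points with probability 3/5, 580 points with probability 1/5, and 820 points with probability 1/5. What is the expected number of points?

EV = 3/5 × 1050 + 1/5 × 580 + 1/5 × 820 = 630 + 116 + 164 = 910

910 points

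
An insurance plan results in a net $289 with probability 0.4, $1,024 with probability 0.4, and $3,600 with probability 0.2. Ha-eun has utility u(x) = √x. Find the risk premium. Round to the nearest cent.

$246.64

E[u] = 0.4·√289 + 0.4·√1024 + 0.2·√3600 = 0.4·17 + 0.4·32 + 0.2·60 = 31.6
CE = (31.6)² = 998.56
Risk premium = EV − CE = 1245.2 − 998.56 = 246.64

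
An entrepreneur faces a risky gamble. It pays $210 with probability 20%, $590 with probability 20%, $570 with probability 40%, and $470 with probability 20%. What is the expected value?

EV = 0.2 × 210 + 0.2 × 590 + 0.4 × 570 + 0.2 × 470 = 42 + 118 + 228 + 94 = 482

$482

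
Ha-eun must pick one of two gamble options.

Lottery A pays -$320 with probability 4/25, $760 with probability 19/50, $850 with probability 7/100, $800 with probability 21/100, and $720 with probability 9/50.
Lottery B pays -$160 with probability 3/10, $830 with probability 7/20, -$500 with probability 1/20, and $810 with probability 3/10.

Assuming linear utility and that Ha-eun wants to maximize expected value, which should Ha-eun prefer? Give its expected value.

Lottery A ($594.70)

Lottery A = 4/25 × (-320) + 19/50 × 760 + 7/100 × 850 + 21/100 × 800 + 9/50 × 720 = -51.2 + 288.8 + 59.5 + 168 + 129.6 = 594.7
Lottery B = 3/10 × (-160) + 7/20 × 830 + 1/20 × (-500) + 3/10 × 810 = -48 + 290.5 − 25 + 243 = 460.5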